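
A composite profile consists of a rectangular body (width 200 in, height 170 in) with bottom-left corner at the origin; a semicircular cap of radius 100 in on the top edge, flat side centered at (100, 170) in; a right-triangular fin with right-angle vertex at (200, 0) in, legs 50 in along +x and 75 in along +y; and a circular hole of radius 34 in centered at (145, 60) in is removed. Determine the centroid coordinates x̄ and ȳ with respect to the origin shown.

x̄ = 101.15 in, ȳ = 126.29 in

rectangular body: A = 200 × 170 = 34000.00, centroid at (100.00, 85.00).
semicircular top: A = ½π·100² = 15707.96, centroid at (100.00, 212.44).
triangular fin: A = ½·50·75 = 1875.00, centroid at (216.67, 25.00).
hole: A = −π·34² = -3631.68, centroid at (145.00, 60.00).
ΣA = 47951.28 in², ΣAx̄ = 4850452.57 in³, ΣAȳ = 6055994.56 in³.
x̄ = 4850452.57/47951.28 = 101.15 in; ȳ = 6055994.56/47951.28 = 126.29 in.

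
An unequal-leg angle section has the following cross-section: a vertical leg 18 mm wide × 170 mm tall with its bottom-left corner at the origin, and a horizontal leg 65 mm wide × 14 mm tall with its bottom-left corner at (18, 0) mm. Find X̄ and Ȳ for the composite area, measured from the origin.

Part | A | x̄ᵢ | ȳᵢ | A·x̄ᵢ | A·ȳᵢ
vertical leg | 3060.00 | 9.00 | 85.00 | 27540.00 | 260100.00
horizontal leg | 910.00 | 50.50 | 7.00 | 45955.00 | 6370.00
Σ | 3970.00 |  |  | 73495.00 | 266470.00
X̄ = 73495.00 / 3970.00 = 18.51 mm
Ȳ = 266470.00 / 3970.00 = 67.12 mm

X̄ = 18.51 mm, Ȳ = 67.12 mm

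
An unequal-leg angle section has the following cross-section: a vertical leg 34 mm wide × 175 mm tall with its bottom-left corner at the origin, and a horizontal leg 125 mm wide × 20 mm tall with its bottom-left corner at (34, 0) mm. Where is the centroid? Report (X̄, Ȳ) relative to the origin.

vertical leg: A = 34 × 175 = 5950.00, centroid at (17.00, 87.50).
horizontal leg: A = 125 × 20 = 2500.00, centroid at (96.50, 10.00).
ΣA = 8450.00 mm²
ΣAX̄ = (5950.00)(17.00) + (2500.00)(96.50) = 342400.00 mm³
ΣAȲ = (5950.00)(87.50) + (2500.00)(10.00) = 545625.00 mm³
X̄ = 342400.00 / 8450.00 = 40.52 mm
Ȳ = 545625.00 / 8450.00 = 64.57 mm

X̄ = 40.52 mm, Ȳ = 64.57 mm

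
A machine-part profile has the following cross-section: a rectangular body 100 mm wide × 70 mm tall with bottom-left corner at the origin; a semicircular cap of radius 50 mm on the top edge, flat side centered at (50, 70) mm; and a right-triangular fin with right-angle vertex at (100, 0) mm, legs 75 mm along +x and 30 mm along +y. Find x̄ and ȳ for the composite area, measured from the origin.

rectangular body: A = 100 × 70 = 7000.00, centroid at (50.00, 35.00).
semicircular top: A = ½π·50² = 3926.99, centroid at (50.00, 91.22).
triangular fin: A = ½·75·30 = 1125.00, centroid at (125.00, 10.00).
ΣA = 12051.99 mm², ΣAx̄ = 686974.54 mm³, ΣAȳ = 614472.69 mm³.
x̄ = 686974.54/12051.99 = 57.00 mm; ȳ = 614472.69/12051.99 = 50.99 mm.

x̄ = 57.00 mm, ȳ = 50.99 mm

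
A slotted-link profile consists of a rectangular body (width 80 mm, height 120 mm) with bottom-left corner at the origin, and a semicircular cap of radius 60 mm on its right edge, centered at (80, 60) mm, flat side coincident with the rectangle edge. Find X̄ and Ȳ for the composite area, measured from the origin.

rectangular body: A = 80 × 120 = 9600.00, centroid at (40.00, 60.00).
semicircular end: A = ½π·60² = 5654.87, centroid at (105.46, 60.00).
ΣA = 15254.87 mm², ΣAX̄ = 980389.34 mm³, ΣAȲ = 915292.01 mm³.
X̄ = 980389.34/15254.87 = 64.27 mm; Ȳ = 915292.01/15254.87 = 60.00 mm.

X̄ = 64.27 mm, Ȳ = 60.00 mm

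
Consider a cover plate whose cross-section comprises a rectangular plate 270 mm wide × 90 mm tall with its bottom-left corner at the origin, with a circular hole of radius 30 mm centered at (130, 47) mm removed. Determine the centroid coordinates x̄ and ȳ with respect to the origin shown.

x̄ = 135.66 mm, ȳ = 44.74 mm

plate: A = 270 × 90 = 24300.00, centroid at (135.00, 45.00).
hole: A = −π·30² = -2827.43, centroid at (130.00, 47.00).
ΣA = 21472.57 mm², ΣAx̄ = 2912933.66 mm³, ΣAȳ = 960610.63 mm³.
x̄ = 2912933.66/21472.57 = 135.66 mm; ȳ = 960610.63/21472.57 = 44.74 mm.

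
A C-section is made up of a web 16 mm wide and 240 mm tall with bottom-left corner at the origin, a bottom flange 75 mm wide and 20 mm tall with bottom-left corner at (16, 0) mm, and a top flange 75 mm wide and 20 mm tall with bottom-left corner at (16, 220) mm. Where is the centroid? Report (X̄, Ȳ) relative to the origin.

X̄ = 27.96 mm, Ȳ = 120.00 mm

web: A = 16 × 240 = 3840.00, centroid at (8.00, 120.00).
bottom flange: A = 75 × 20 = 1500.00, centroid at (53.50, 10.00).
top flange: A = 75 × 20 = 1500.00, centroid at (53.50, 230.00).
ΣA = 6840.00 mm², ΣAX̄ = 191220.00 mm³, ΣAȲ = 820800.00 mm³.
X̄ = 191220.00/6840.00 = 27.96 mm; Ȳ = 820800.00/6840.00 = 120.00 mm.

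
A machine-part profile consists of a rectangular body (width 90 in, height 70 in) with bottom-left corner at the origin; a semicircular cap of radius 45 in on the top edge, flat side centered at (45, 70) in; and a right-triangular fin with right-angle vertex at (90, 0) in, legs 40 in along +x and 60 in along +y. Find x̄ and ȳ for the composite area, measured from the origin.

x̄ = 51.55 in, ȳ = 49.43 in

rectangular body: A = 90 × 70 = 6300.00, centroid at (45.00, 35.00).
semicircular top: A = ½π·45² = 3180.86, centroid at (45.00, 89.10).
triangular fin: A = ½·40·60 = 1200.00, centroid at (103.33, 20.00).
ΣA = 10680.86 in²
ΣAx̄ = (6300.00)(45.00) + (3180.86)(45.00) + (1200.00)(103.33) = 550638.82 in³
ΣAȳ = (6300.00)(35.00) + (3180.86)(89.10) + (1200.00)(20.00) = 527910.38 in³
x̄ = 550638.82 / 10680.86 = 51.55 in
ȳ = 527910.38 / 10680.86 = 49.43 in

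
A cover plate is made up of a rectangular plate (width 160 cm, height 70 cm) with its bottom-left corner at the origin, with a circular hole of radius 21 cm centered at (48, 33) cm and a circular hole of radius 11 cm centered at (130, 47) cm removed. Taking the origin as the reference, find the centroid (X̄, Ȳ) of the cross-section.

X̄ = 82.68 cm, Ȳ = 34.81 cm

Part | A | x̄ᵢ | ȳᵢ | A·x̄ᵢ | A·ȳᵢ
plate | 11200.00 | 80.00 | 35.00 | 896000.00 | 392000.00
hole 1 | -1385.44 | 48.00 | 33.00 | -66501.23 | -45719.60
hole 2 | -380.13 | 130.00 | 47.00 | -49417.25 | -17866.24
Σ | 9434.42 |  |  | 780081.51 | 328414.16
X̄ = 780081.51 / 9434.42 = 82.68 cm
Ȳ = 328414.16 / 9434.42 = 34.81 cm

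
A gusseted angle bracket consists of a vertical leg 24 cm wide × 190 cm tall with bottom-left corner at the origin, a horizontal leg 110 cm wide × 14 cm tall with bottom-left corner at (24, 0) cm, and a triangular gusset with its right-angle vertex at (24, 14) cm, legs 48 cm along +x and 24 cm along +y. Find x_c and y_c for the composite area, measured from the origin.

vertical leg: A = 24 × 190 = 4560.00, centroid at (12.00, 95.00).
horizontal leg: A = 110 × 14 = 1540.00, centroid at (79.00, 7.00).
gusset: A = ½·48·24 = 576.00, centroid at (40.00, 22.00).
ΣA = 6676.00 cm², ΣAx_c = 199420.00 cm³, ΣAy_c = 456652.00 cm³.
x_c = 199420.00/6676.00 = 29.87 cm; y_c = 456652.00/6676.00 = 68.40 cm.

x_c = 29.87 cm, y_c = 68.40 cm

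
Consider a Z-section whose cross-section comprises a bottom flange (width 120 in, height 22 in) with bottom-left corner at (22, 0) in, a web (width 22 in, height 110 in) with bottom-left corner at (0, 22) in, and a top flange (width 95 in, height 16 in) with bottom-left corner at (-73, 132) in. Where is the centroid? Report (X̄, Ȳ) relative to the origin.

Part | A | x̄ᵢ | ȳᵢ | A·x̄ᵢ | A·ȳᵢ
bottom flange | 2640.00 | 82.00 | 11.00 | 216480.00 | 29040.00
web | 2420.00 | 11.00 | 77.00 | 26620.00 | 186340.00
top flange | 1520.00 | -25.50 | 140.00 | -38760.00 | 212800.00
Σ | 6580.00 |  |  | 204340.00 | 428180.00
X̄ = 204340.00 / 6580.00 = 31.05 in
Ȳ = 428180.00 / 6580.00 = 65.07 in

X̄ = 31.05 in, Ȳ = 65.07 in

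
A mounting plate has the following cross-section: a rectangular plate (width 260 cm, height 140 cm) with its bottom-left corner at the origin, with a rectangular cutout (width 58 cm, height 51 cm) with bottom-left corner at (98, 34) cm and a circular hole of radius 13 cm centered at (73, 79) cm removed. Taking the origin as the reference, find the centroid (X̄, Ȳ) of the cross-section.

Part | A | x̄ᵢ | ȳᵢ | A·x̄ᵢ | A·ȳᵢ
plate | 36400.00 | 130.00 | 70.00 | 4732000.00 | 2548000.00
hole 1 | -2958.00 | 127.00 | 59.50 | -375666.00 | -176001.00
hole 2 | -530.93 | 73.00 | 79.00 | -38757.83 | -41943.40
Σ | 32911.07 |  |  | 4317576.17 | 2330055.60
X̄ = 4317576.17 / 32911.07 = 131.19 cm
Ȳ = 2330055.60 / 32911.07 = 70.80 cm

X̄ = 131.19 cm, Ȳ = 70.80 cm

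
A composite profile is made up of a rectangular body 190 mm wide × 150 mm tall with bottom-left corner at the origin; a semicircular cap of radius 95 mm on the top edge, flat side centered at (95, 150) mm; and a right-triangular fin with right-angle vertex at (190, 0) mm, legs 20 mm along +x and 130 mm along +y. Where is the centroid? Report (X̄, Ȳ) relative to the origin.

X̄ = 98.01 mm, Ȳ = 111.24 mm

Part | A | x̄ᵢ | ȳᵢ | A·x̄ᵢ | A·ȳᵢ
rectangular body | 28500.00 | 95.00 | 75.00 | 2707500.00 | 2137500.00
semicircular top | 14176.44 | 95.00 | 190.32 | 1346761.50 | 2698048.86
triangular fin | 1300.00 | 196.67 | 43.33 | 255666.67 | 56333.33
Σ | 43976.44 |  |  | 4309928.17 | 4891882.19
X̄ = 4309928.17 / 43976.44 = 98.01 mm
Ȳ = 4891882.19 / 43976.44 = 111.24 mm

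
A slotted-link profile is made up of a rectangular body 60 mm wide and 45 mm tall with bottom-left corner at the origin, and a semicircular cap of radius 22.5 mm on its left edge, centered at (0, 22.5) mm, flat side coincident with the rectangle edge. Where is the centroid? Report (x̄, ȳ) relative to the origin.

rectangular body: A = 60 × 45 = 2700.00, centroid at (30.00, 22.50).
semicircular end: A = ½π·22.5² = 795.22, centroid at (-9.55, 22.50).
ΣA = 3495.22 mm²
ΣAx̄ = (2700.00)(30.00) + (795.22)(-9.55) = 73406.25 mm³
ΣAȳ = (2700.00)(22.50) + (795.22)(22.50) = 78642.35 mm³
x̄ = 73406.25 / 3495.22 = 21.00 mm
ȳ = 78642.35 / 3495.22 = 22.50 mm

x̄ = 21.00 mm, ȳ = 22.50 mm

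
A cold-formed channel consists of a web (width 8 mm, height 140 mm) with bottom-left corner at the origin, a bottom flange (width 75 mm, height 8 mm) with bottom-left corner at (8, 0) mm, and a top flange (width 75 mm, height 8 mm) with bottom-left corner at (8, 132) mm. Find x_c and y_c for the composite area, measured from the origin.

web: A = 8 × 140 = 1120.00, centroid at (4.00, 70.00).
bottom flange: A = 75 × 8 = 600.00, centroid at (45.50, 4.00).
top flange: A = 75 × 8 = 600.00, centroid at (45.50, 136.00).
ΣA = 2320.00 mm²
ΣAx_c = (1120.00)(4.00) + (600.00)(45.50) + (600.00)(45.50) = 59080.00 mm³
ΣAy_c = (1120.00)(70.00) + (600.00)(4.00) + (600.00)(136.00) = 162400.00 mm³
x_c = 59080.00 / 2320.00 = 25.47 mm
y_c = 162400.00 / 2320.00 = 70.00 mm

x_c = 25.47 mm, y_c = 70.00 mm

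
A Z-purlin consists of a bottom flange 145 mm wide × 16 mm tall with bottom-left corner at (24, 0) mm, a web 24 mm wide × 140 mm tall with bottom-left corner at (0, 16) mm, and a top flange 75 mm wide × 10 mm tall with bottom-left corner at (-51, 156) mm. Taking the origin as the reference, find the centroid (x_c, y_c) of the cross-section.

x_c = 39.51 mm, y_c = 66.60 mm

bottom flange: A = 145 × 16 = 2320.00, centroid at (96.50, 8.00).
web: A = 24 × 140 = 3360.00, centroid at (12.00, 86.00).
top flange: A = 75 × 10 = 750.00, centroid at (-13.50, 161.00).
ΣA = 6430.00 mm²
ΣAx_c = (2320.00)(96.50) + (3360.00)(12.00) + (750.00)(-13.50) = 254075.00 mm³
ΣAy_c = (2320.00)(8.00) + (3360.00)(86.00) + (750.00)(161.00) = 428270.00 mm³
x_c = 254075.00 / 6430.00 = 39.51 mm
y_c = 428270.00 / 6430.00 = 66.60 mm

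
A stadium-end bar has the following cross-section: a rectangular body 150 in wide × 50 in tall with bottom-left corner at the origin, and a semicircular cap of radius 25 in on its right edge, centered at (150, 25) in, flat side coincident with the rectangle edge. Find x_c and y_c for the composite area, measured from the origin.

x_c = 84.91 in, y_c = 25.00 in

rectangular body: A = 150 × 50 = 7500.00, centroid at (75.00, 25.00).
semicircular end: A = ½π·25² = 981.75, centroid at (160.61, 25.00).
ΣA = 8481.75 in², ΣAx_c = 720178.82 in³, ΣAy_c = 212043.69 in³.
x_c = 720178.82/8481.75 = 84.91 in; y_c = 212043.69/8481.75 = 25.00 in.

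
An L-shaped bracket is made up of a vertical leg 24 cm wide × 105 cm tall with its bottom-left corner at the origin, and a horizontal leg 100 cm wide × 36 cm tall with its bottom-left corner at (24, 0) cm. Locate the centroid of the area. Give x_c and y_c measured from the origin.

x_c = 48.47 cm, y_c = 32.21 cm

Part | A | x̄ᵢ | ȳᵢ | A·x̄ᵢ | A·ȳᵢ
vertical leg | 2520.00 | 12.00 | 52.50 | 30240.00 | 132300.00
horizontal leg | 3600.00 | 74.00 | 18.00 | 266400.00 | 64800.00
Σ | 6120.00 |  |  | 296640.00 | 197100.00
x_c = 296640.00 / 6120.00 = 48.47 cm
y_c = 197100.00 / 6120.00 = 32.21 cm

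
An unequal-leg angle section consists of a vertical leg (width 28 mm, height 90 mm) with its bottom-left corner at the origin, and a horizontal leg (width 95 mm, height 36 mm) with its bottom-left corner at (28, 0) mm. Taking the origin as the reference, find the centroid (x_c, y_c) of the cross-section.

x_c = 49.41 mm, y_c = 29.45 mm

vertical leg: A = 28 × 90 = 2520.00, centroid at (14.00, 45.00).
horizontal leg: A = 95 × 36 = 3420.00, centroid at (75.50, 18.00).
ΣA = 5940.00 mm²
ΣAx_c = (2520.00)(14.00) + (3420.00)(75.50) = 293490.00 mm³
ΣAy_c = (2520.00)(45.00) + (3420.00)(18.00) = 174960.00 mm³
x_c = 293490.00 / 5940.00 = 49.41 mm
y_c = 174960.00 / 5940.00 = 29.45 mm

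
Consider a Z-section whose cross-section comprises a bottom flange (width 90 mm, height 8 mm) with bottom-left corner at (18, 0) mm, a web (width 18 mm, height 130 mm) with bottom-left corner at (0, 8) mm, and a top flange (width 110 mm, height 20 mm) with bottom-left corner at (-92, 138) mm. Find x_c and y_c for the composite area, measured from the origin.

x_c = -2.85 mm, y_c = 94.92 mm

bottom flange: A = 90 × 8 = 720.00, centroid at (63.00, 4.00).
web: A = 18 × 130 = 2340.00, centroid at (9.00, 73.00).
top flange: A = 110 × 20 = 2200.00, centroid at (-37.00, 148.00).
ΣA = 5260.00 mm², ΣAx_c = -14980.00 mm³, ΣAy_c = 499300.00 mm³.
x_c = -14980.00/5260.00 = -2.85 mm; y_c = 499300.00/5260.00 = 94.92 mm.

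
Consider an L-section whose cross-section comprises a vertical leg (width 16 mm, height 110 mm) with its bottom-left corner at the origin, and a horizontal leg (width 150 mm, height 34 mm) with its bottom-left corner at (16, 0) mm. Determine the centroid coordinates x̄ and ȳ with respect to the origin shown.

vertical leg: A = 16 × 110 = 1760.00, centroid at (8.00, 55.00).
horizontal leg: A = 150 × 34 = 5100.00, centroid at (91.00, 17.00).
ΣA = 6860.00 mm²
ΣAx̄ = (1760.00)(8.00) + (5100.00)(91.00) = 478180.00 mm³
ΣAȳ = (1760.00)(55.00) + (5100.00)(17.00) = 183500.00 mm³
x̄ = 478180.00 / 6860.00 = 69.71 mm
ȳ = 183500.00 / 6860.00 = 26.75 mm

x̄ = 69.71 mm, ȳ = 26.75 mm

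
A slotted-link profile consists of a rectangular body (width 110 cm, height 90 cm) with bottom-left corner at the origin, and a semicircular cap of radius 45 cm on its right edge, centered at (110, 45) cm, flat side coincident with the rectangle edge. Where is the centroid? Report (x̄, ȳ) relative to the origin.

x̄ = 73.02 cm, ȳ = 45.00 cm

rectangular body: A = 110 × 90 = 9900.00, centroid at (55.00, 45.00).
semicircular end: A = ½π·45² = 3180.86, centroid at (129.10, 45.00).
ΣA = 13080.86 cm²
ΣAx̄ = (9900.00)(55.00) + (3180.86)(129.10) = 955144.88 cm³
ΣAȳ = (9900.00)(45.00) + (3180.86)(45.00) = 588638.82 cm³
x̄ = 955144.88 / 13080.86 = 73.02 cm
ȳ = 588638.82 / 13080.86 = 45.00 cm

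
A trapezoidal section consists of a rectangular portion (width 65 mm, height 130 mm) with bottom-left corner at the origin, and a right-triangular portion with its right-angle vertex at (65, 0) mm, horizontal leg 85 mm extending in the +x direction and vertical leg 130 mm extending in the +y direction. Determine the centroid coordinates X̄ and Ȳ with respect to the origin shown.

rectangular portion: A = 65 × 130 = 8450.00, centroid at (32.50, 65.00).
triangular portion: A = ½·85·130 = 5525.00, centroid at (93.33, 43.33).
ΣA = 13975.00 mm²
ΣAX̄ = (8450.00)(32.50) + (5525.00)(93.33) = 790291.67 mm³
ΣAȲ = (8450.00)(65.00) + (5525.00)(43.33) = 788666.67 mm³
X̄ = 790291.67 / 13975.00 = 56.55 mm
Ȳ = 788666.67 / 13975.00 = 56.43 mm

X̄ = 56.55 mm, Ȳ = 56.43 mm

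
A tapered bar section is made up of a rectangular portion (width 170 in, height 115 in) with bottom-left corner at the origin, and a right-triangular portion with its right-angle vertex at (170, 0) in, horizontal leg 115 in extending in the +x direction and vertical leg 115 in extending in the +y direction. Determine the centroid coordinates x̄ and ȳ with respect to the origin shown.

x̄ = 116.17 in, ȳ = 52.66 in

Part | A | x̄ᵢ | ȳᵢ | A·x̄ᵢ | A·ȳᵢ
rectangular portion | 19550.00 | 85.00 | 57.50 | 1661750.00 | 1124125.00
triangular portion | 6612.50 | 208.33 | 38.33 | 1377604.17 | 253479.17
Σ | 26162.50 |  |  | 3039354.17 | 1377604.17
x̄ = 3039354.17 / 26162.50 = 116.17 in
ȳ = 1377604.17 / 26162.50 = 52.66 in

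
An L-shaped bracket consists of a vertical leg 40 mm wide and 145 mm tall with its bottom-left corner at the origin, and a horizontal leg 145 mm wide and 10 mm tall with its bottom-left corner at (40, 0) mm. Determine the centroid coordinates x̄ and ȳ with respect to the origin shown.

x̄ = 38.50 mm, ȳ = 59.00 mm

Part | A | x̄ᵢ | ȳᵢ | A·x̄ᵢ | A·ȳᵢ
vertical leg | 5800.00 | 20.00 | 72.50 | 116000.00 | 420500.00
horizontal leg | 1450.00 | 112.50 | 5.00 | 163125.00 | 7250.00
Σ | 7250.00 |  |  | 279125.00 | 427750.00
x̄ = 279125.00 / 7250.00 = 38.50 mm
ȳ = 427750.00 / 7250.00 = 59.00 mm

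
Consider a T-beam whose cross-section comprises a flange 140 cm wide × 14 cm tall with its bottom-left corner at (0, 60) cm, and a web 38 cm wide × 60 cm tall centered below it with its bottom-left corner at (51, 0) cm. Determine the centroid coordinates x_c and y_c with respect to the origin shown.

x_c = 70.00 cm, y_c = 47.10 cm

web: A = 38 × 60 = 2280.00, centroid at (70.00, 30.00).
flange: A = 140 × 14 = 1960.00, centroid at (70.00, 67.00).
ΣA = 4240.00 cm², ΣAx_c = 296800.00 cm³, ΣAy_c = 199720.00 cm³.
x_c = 296800.00/4240.00 = 70.00 cm; y_c = 199720.00/4240.00 = 47.10 cm.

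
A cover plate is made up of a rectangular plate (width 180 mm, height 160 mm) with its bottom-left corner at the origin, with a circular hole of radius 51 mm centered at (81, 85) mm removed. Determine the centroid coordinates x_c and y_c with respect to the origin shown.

x_c = 93.57 mm, y_c = 78.02 mm

plate: A = 180 × 160 = 28800.00, centroid at (90.00, 80.00).
hole: A = −π·51² = -8171.28, centroid at (81.00, 85.00).
ΣA = 20628.72 mm²
ΣAx_c = (28800.00)(90.00) + (-8171.28)(81.00) = 1930126.12 mm³
ΣAy_c = (28800.00)(80.00) + (-8171.28)(85.00) = 1609440.99 mm³
x_c = 1930126.12 / 20628.72 = 93.57 mm
y_c = 1609440.99 / 20628.72 = 78.02 mm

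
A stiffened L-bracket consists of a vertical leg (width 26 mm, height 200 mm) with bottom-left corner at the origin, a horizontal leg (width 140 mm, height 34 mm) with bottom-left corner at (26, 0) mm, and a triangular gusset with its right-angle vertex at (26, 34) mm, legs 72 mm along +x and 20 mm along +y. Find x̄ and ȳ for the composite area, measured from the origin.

x̄ = 52.49 mm, ȳ = 59.01 mm

Part | A | x̄ᵢ | ȳᵢ | A·x̄ᵢ | A·ȳᵢ
vertical leg | 5200.00 | 13.00 | 100.00 | 67600.00 | 520000.00
horizontal leg | 4760.00 | 96.00 | 17.00 | 456960.00 | 80920.00
gusset | 720.00 | 50.00 | 40.67 | 36000.00 | 29280.00
Σ | 10680.00 |  |  | 560560.00 | 630200.00
x̄ = 560560.00 / 10680.00 = 52.49 mm
ȳ = 630200.00 / 10680.00 = 59.01 mm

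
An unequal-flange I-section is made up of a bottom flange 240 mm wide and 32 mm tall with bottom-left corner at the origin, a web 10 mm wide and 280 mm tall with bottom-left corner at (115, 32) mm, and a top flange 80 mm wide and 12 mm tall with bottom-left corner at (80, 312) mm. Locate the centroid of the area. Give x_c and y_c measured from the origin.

bottom flange: A = 240 × 32 = 7680.00, centroid at (120.00, 16.00).
web: A = 10 × 280 = 2800.00, centroid at (120.00, 172.00).
top flange: A = 80 × 12 = 960.00, centroid at (120.00, 318.00).
ΣA = 11440.00 mm², ΣAx_c = 1372800.00 mm³, ΣAy_c = 909760.00 mm³.
x_c = 1372800.00/11440.00 = 120.00 mm; y_c = 909760.00/11440.00 = 79.52 mm.

x_c = 120.00 mm, y_c = 79.52 mm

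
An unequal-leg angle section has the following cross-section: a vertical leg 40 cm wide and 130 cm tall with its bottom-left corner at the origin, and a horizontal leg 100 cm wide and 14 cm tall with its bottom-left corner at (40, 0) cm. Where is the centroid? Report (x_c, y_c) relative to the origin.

x_c = 34.85 cm, y_c = 52.70 cm

vertical leg: A = 40 × 130 = 5200.00, centroid at (20.00, 65.00).
horizontal leg: A = 100 × 14 = 1400.00, centroid at (90.00, 7.00).
ΣA = 6600.00 cm², ΣAx_c = 230000.00 cm³, ΣAy_c = 347800.00 cm³.
x_c = 230000.00/6600.00 = 34.85 cm; y_c = 347800.00/6600.00 = 52.70 cm.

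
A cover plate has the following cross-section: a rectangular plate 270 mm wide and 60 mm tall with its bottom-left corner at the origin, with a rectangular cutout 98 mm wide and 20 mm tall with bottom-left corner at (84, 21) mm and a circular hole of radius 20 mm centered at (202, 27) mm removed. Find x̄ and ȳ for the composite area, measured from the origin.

plate: A = 270 × 60 = 16200.00, centroid at (135.00, 30.00).
hole 1: A = −(98 × 20) = -1960.00, centroid at (133.00, 31.00).
hole 2: A = −π·20² = -1256.64, centroid at (202.00, 27.00).
ΣA = 12983.36 mm²
ΣAx̄ = (16200.00)(135.00) + (-1960.00)(133.00) + (-1256.64)(202.00) = 1672479.31 mm³
ΣAȳ = (16200.00)(30.00) + (-1960.00)(31.00) + (-1256.64)(27.00) = 391310.80 mm³
x̄ = 1672479.31 / 12983.36 = 128.82 mm
ȳ = 391310.80 / 12983.36 = 30.14 mm

x̄ = 128.82 mm, ȳ = 30.14 mm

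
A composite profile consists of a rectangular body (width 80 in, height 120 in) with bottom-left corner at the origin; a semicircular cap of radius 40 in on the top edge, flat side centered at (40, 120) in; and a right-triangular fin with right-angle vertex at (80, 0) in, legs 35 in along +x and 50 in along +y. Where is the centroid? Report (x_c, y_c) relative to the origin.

x_c = 43.48 in, y_c = 71.98 in

rectangular body: A = 80 × 120 = 9600.00, centroid at (40.00, 60.00).
semicircular top: A = ½π·40² = 2513.27, centroid at (40.00, 136.98).
triangular fin: A = ½·35·50 = 875.00, centroid at (91.67, 16.67).
ΣA = 12988.27 in²
ΣAx_c = (9600.00)(40.00) + (2513.27)(40.00) + (875.00)(91.67) = 564739.30 in³
ΣAy_c = (9600.00)(60.00) + (2513.27)(136.98) + (875.00)(16.67) = 934842.89 in³
x_c = 564739.30 / 12988.27 = 43.48 in
y_c = 934842.89 / 12988.27 = 71.98 in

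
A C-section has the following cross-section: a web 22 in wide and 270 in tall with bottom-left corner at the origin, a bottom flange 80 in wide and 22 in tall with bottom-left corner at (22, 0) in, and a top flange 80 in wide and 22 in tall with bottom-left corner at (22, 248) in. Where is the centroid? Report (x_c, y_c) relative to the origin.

web: A = 22 × 270 = 5940.00, centroid at (11.00, 135.00).
bottom flange: A = 80 × 22 = 1760.00, centroid at (62.00, 11.00).
top flange: A = 80 × 22 = 1760.00, centroid at (62.00, 259.00).
ΣA = 9460.00 in²
ΣAx_c = (5940.00)(11.00) + (1760.00)(62.00) + (1760.00)(62.00) = 283580.00 in³
ΣAy_c = (5940.00)(135.00) + (1760.00)(11.00) + (1760.00)(259.00) = 1277100.00 in³
x_c = 283580.00 / 9460.00 = 29.98 in
y_c = 1277100.00 / 9460.00 = 135.00 in

x_c = 29.98 in, y_c = 135.00 in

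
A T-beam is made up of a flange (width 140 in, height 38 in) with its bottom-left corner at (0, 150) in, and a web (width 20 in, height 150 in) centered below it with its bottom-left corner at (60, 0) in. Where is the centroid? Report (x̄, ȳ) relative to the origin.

x̄ = 70.00 in, ȳ = 135.11 in

web: A = 20 × 150 = 3000.00, centroid at (70.00, 75.00).
flange: A = 140 × 38 = 5320.00, centroid at (70.00, 169.00).
ΣA = 8320.00 in²
ΣAx̄ = (3000.00)(70.00) + (5320.00)(70.00) = 582400.00 in³
ΣAȳ = (3000.00)(75.00) + (5320.00)(169.00) = 1124080.00 in³
x̄ = 582400.00 / 8320.00 = 70.00 in
ȳ = 1124080.00 / 8320.00 = 135.11 in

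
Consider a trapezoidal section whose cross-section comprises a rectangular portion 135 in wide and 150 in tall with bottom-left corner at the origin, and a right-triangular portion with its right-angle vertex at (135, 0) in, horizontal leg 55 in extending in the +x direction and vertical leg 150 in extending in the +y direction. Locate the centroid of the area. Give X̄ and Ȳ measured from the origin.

X̄ = 82.03 in, Ȳ = 70.77 in

rectangular portion: A = 135 × 150 = 20250.00, centroid at (67.50, 75.00).
triangular portion: A = ½·55·150 = 4125.00, centroid at (153.33, 50.00).
ΣA = 24375.00 in²
ΣAX̄ = (20250.00)(67.50) + (4125.00)(153.33) = 1999375.00 in³
ΣAȲ = (20250.00)(75.00) + (4125.00)(50.00) = 1725000.00 in³
X̄ = 1999375.00 / 24375.00 = 82.03 in
Ȳ = 1725000.00 / 24375.00 = 70.77 in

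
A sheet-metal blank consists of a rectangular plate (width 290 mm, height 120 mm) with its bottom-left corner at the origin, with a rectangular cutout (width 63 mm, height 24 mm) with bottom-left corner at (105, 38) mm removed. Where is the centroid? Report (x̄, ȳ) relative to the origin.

plate: A = 290 × 120 = 34800.00, centroid at (145.00, 60.00).
hole: A = −(63 × 24) = -1512.00, centroid at (136.50, 50.00).
ΣA = 33288.00 mm², ΣAx̄ = 4839612.00 mm³, ΣAȳ = 2012400.00 mm³.
x̄ = 4839612.00/33288.00 = 145.39 mm; ȳ = 2012400.00/33288.00 = 60.45 mm.

x̄ = 145.39 mm, ȳ = 60.45 mm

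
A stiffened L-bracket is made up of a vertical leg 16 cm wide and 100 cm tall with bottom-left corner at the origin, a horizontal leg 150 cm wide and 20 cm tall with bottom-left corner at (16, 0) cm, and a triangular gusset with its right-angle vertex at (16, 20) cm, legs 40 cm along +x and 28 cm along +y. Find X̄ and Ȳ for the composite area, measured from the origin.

vertical leg: A = 16 × 100 = 1600.00, centroid at (8.00, 50.00).
horizontal leg: A = 150 × 20 = 3000.00, centroid at (91.00, 10.00).
gusset: A = ½·40·28 = 560.00, centroid at (29.33, 29.33).
ΣA = 5160.00 cm², ΣAX̄ = 302226.67 cm³, ΣAȲ = 126426.67 cm³.
X̄ = 302226.67/5160.00 = 58.57 cm; Ȳ = 126426.67/5160.00 = 24.50 cm.

X̄ = 58.57 cm, Ȳ = 24.50 cm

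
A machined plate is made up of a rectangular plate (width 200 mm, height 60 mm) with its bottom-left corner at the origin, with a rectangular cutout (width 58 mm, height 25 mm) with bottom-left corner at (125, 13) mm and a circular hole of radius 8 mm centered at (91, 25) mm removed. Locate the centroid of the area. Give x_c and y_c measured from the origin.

x_c = 92.61 mm, y_c = 30.73 mm

plate: A = 200 × 60 = 12000.00, centroid at (100.00, 30.00).
hole 1: A = −(58 × 25) = -1450.00, centroid at (154.00, 25.50).
hole 2: A = −π·8² = -201.06, centroid at (91.00, 25.00).
ΣA = 10348.94 mm², ΣAx_c = 958403.36 mm³, ΣAy_c = 317998.45 mm³.
x_c = 958403.36/10348.94 = 92.61 mm; y_c = 317998.45/10348.94 = 30.73 mm.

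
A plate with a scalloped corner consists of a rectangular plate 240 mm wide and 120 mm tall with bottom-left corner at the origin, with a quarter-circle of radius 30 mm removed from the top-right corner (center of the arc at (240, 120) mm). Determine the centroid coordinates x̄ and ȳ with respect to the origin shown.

x̄ = 117.30 mm, ȳ = 58.81 mm

Part | A | x̄ᵢ | ȳᵢ | A·x̄ᵢ | A·ȳᵢ
plate | 28800.00 | 120.00 | 60.00 | 3456000.00 | 1728000.00
removed quarter-circle | -706.86 | 227.27 | 107.27 | -160646.00 | -75823.00
Σ | 28093.14 |  |  | 3295354.00 | 1652177.00
x̄ = 3295354.00 / 28093.14 = 117.30 mm
ȳ = 1652177.00 / 28093.14 = 58.81 mm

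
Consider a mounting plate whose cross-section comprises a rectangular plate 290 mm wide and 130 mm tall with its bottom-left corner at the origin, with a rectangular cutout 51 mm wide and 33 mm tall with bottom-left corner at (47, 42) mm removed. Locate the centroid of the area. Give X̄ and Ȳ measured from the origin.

plate: A = 290 × 130 = 37700.00, centroid at (145.00, 65.00).
hole: A = −(51 × 33) = -1683.00, centroid at (72.50, 58.50).
ΣA = 36017.00 mm²
ΣAX̄ = (37700.00)(145.00) + (-1683.00)(72.50) = 5344482.50 mm³
ΣAȲ = (37700.00)(65.00) + (-1683.00)(58.50) = 2352044.50 mm³
X̄ = 5344482.50 / 36017.00 = 148.39 mm
Ȳ = 2352044.50 / 36017.00 = 65.30 mm

X̄ = 148.39 mm, Ȳ = 65.30 mm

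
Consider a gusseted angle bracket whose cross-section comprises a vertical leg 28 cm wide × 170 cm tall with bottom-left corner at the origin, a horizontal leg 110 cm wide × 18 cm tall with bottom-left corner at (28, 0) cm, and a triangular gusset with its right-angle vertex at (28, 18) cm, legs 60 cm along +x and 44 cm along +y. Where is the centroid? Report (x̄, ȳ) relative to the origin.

Part | A | x̄ᵢ | ȳᵢ | A·x̄ᵢ | A·ȳᵢ
vertical leg | 4760.00 | 14.00 | 85.00 | 66640.00 | 404600.00
horizontal leg | 1980.00 | 83.00 | 9.00 | 164340.00 | 17820.00
gusset | 1320.00 | 48.00 | 32.67 | 63360.00 | 43120.00
Σ | 8060.00 |  |  | 294340.00 | 465540.00
x̄ = 294340.00 / 8060.00 = 36.52 cm
ȳ = 465540.00 / 8060.00 = 57.76 cm

x̄ = 36.52 cm, ȳ = 57.76 cm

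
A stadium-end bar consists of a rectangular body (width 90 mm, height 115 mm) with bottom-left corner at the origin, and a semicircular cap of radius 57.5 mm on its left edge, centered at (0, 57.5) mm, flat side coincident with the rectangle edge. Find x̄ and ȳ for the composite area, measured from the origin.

x̄ = 21.81 mm, ȳ = 57.50 mm

rectangular body: A = 90 × 115 = 10350.00, centroid at (45.00, 57.50).
semicircular end: A = ½π·57.5² = 5193.45, centroid at (-24.40, 57.50).
ΣA = 15543.45 mm², ΣAx̄ = 339010.42 mm³, ΣAȳ = 893748.11 mm³.
x̄ = 339010.42/15543.45 = 21.81 mm; ȳ = 893748.11/15543.45 = 57.50 mm.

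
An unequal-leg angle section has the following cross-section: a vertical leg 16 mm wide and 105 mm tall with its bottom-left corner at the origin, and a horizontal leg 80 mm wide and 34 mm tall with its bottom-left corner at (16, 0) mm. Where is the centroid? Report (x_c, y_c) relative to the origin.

x_c = 37.67 mm, y_c = 30.55 mm

vertical leg: A = 16 × 105 = 1680.00, centroid at (8.00, 52.50).
horizontal leg: A = 80 × 34 = 2720.00, centroid at (56.00, 17.00).
ΣA = 4400.00 mm², ΣAx_c = 165760.00 mm³, ΣAy_c = 134440.00 mm³.
x_c = 165760.00/4400.00 = 37.67 mm; y_c = 134440.00/4400.00 = 30.55 mm.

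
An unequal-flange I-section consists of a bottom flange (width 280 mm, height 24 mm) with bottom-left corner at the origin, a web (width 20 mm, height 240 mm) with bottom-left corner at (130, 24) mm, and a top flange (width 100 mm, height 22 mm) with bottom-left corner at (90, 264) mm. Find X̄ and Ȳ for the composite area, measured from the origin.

X̄ = 140.00 mm, Ȳ = 100.35 mm

Part | A | x̄ᵢ | ȳᵢ | A·x̄ᵢ | A·ȳᵢ
bottom flange | 6720.00 | 140.00 | 12.00 | 940800.00 | 80640.00
web | 4800.00 | 140.00 | 144.00 | 672000.00 | 691200.00
top flange | 2200.00 | 140.00 | 275.00 | 308000.00 | 605000.00
Σ | 13720.00 |  |  | 1920800.00 | 1376840.00
X̄ = 1920800.00 / 13720.00 = 140.00 mm
Ȳ = 1376840.00 / 13720.00 = 100.35 mm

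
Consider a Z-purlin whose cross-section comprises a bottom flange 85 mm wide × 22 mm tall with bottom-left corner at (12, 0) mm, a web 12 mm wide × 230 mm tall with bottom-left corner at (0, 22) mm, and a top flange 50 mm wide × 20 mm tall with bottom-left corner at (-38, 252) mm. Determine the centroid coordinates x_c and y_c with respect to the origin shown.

x_c = 18.73 mm, y_c = 117.35 mm

bottom flange: A = 85 × 22 = 1870.00, centroid at (54.50, 11.00).
web: A = 12 × 230 = 2760.00, centroid at (6.00, 137.00).
top flange: A = 50 × 20 = 1000.00, centroid at (-13.00, 262.00).
ΣA = 5630.00 mm², ΣAx_c = 105475.00 mm³, ΣAy_c = 660690.00 mm³.
x_c = 105475.00/5630.00 = 18.73 mm; y_c = 660690.00/5630.00 = 117.35 mm.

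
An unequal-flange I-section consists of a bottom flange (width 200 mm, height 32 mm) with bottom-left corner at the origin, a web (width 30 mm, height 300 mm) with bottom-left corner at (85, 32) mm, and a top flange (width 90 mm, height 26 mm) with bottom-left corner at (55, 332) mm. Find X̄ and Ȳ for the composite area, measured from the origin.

Part | A | x̄ᵢ | ȳᵢ | A·x̄ᵢ | A·ȳᵢ
bottom flange | 6400.00 | 100.00 | 16.00 | 640000.00 | 102400.00
web | 9000.00 | 100.00 | 182.00 | 900000.00 | 1638000.00
top flange | 2340.00 | 100.00 | 345.00 | 234000.00 | 807300.00
Σ | 17740.00 |  |  | 1774000.00 | 2547700.00
X̄ = 1774000.00 / 17740.00 = 100.00 mm
Ȳ = 2547700.00 / 17740.00 = 143.61 mm

X̄ = 100.00 mm, Ȳ = 143.61 mm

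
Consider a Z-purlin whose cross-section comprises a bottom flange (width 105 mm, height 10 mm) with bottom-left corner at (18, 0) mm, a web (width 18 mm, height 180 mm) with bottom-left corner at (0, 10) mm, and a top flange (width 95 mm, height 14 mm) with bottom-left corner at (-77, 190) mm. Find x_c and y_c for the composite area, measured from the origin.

x_c = 11.38 mm, y_c = 105.21 mm

Part | A | x̄ᵢ | ȳᵢ | A·x̄ᵢ | A·ȳᵢ
bottom flange | 1050.00 | 70.50 | 5.00 | 74025.00 | 5250.00
web | 3240.00 | 9.00 | 100.00 | 29160.00 | 324000.00
top flange | 1330.00 | -29.50 | 197.00 | -39235.00 | 262010.00
Σ | 5620.00 |  |  | 63950.00 | 591260.00
x_c = 63950.00 / 5620.00 = 11.38 mm
y_c = 591260.00 / 5620.00 = 105.21 mm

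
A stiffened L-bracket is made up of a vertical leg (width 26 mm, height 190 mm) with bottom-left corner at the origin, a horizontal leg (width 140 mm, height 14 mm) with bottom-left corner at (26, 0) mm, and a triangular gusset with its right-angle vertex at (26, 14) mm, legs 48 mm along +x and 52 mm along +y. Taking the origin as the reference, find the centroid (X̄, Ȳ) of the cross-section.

X̄ = 37.41 mm, Ȳ = 64.08 mm

Part | A | x̄ᵢ | ȳᵢ | A·x̄ᵢ | A·ȳᵢ
vertical leg | 4940.00 | 13.00 | 95.00 | 64220.00 | 469300.00
horizontal leg | 1960.00 | 96.00 | 7.00 | 188160.00 | 13720.00
gusset | 1248.00 | 42.00 | 31.33 | 52416.00 | 39104.00
Σ | 8148.00 |  |  | 304796.00 | 522124.00
X̄ = 304796.00 / 8148.00 = 37.41 mm
Ȳ = 522124.00 / 8148.00 = 64.08 mm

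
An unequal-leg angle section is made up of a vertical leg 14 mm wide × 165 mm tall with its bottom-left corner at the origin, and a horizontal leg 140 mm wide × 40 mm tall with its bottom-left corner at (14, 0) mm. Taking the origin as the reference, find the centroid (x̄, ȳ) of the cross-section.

vertical leg: A = 14 × 165 = 2310.00, centroid at (7.00, 82.50).
horizontal leg: A = 140 × 40 = 5600.00, centroid at (84.00, 20.00).
ΣA = 7910.00 mm²
ΣAx̄ = (2310.00)(7.00) + (5600.00)(84.00) = 486570.00 mm³
ΣAȳ = (2310.00)(82.50) + (5600.00)(20.00) = 302575.00 mm³
x̄ = 486570.00 / 7910.00 = 61.51 mm
ȳ = 302575.00 / 7910.00 = 38.25 mm

x̄ = 61.51 mm, ȳ = 38.25 mm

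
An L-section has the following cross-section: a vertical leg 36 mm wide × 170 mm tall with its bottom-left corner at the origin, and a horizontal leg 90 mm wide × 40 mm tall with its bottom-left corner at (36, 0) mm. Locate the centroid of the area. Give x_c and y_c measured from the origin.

x_c = 41.33 mm, y_c = 60.93 mm

vertical leg: A = 36 × 170 = 6120.00, centroid at (18.00, 85.00).
horizontal leg: A = 90 × 40 = 3600.00, centroid at (81.00, 20.00).
ΣA = 9720.00 mm²
ΣAx_c = (6120.00)(18.00) + (3600.00)(81.00) = 401760.00 mm³
ΣAy_c = (6120.00)(85.00) + (3600.00)(20.00) = 592200.00 mm³
x_c = 401760.00 / 9720.00 = 41.33 mm
y_c = 592200.00 / 9720.00 = 60.93 mm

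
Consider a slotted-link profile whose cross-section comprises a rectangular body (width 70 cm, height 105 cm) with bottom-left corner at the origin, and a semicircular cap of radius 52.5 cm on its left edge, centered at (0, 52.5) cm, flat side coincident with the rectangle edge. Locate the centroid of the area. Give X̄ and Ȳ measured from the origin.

rectangular body: A = 70 × 105 = 7350.00, centroid at (35.00, 52.50).
semicircular end: A = ½π·52.5² = 4329.51, centroid at (-22.28, 52.50).
ΣA = 11679.51 cm², ΣAX̄ = 160781.25 cm³, ΣAȲ = 613174.14 cm³.
X̄ = 160781.25/11679.51 = 13.77 cm; Ȳ = 613174.14/11679.51 = 52.50 cm.

X̄ = 13.77 cm, Ȳ = 52.50 cm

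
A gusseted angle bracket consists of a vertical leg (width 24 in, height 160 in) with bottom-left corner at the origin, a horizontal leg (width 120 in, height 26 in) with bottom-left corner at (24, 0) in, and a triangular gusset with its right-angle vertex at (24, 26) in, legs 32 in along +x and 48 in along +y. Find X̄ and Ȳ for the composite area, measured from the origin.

vertical leg: A = 24 × 160 = 3840.00, centroid at (12.00, 80.00).
horizontal leg: A = 120 × 26 = 3120.00, centroid at (84.00, 13.00).
gusset: A = ½·32·48 = 768.00, centroid at (34.67, 42.00).
ΣA = 7728.00 in², ΣAX̄ = 334784.00 in³, ΣAȲ = 380016.00 in³.
X̄ = 334784.00/7728.00 = 43.32 in; Ȳ = 380016.00/7728.00 = 49.17 in.

X̄ = 43.32 in, Ȳ = 49.17 in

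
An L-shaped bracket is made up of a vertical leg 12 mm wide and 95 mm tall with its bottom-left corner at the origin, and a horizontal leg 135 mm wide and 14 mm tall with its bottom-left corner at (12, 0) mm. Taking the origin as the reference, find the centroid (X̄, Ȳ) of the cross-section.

vertical leg: A = 12 × 95 = 1140.00, centroid at (6.00, 47.50).
horizontal leg: A = 135 × 14 = 1890.00, centroid at (79.50, 7.00).
ΣA = 3030.00 mm²
ΣAX̄ = (1140.00)(6.00) + (1890.00)(79.50) = 157095.00 mm³
ΣAȲ = (1140.00)(47.50) + (1890.00)(7.00) = 67380.00 mm³
X̄ = 157095.00 / 3030.00 = 51.85 mm
Ȳ = 67380.00 / 3030.00 = 22.24 mm

X̄ = 51.85 mm, Ȳ = 22.24 mm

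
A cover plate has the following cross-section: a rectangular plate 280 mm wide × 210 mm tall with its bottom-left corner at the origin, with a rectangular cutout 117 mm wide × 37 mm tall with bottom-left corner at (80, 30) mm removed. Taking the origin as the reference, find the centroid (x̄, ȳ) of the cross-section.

plate: A = 280 × 210 = 58800.00, centroid at (140.00, 105.00).
hole: A = −(117 × 37) = -4329.00, centroid at (138.50, 48.50).
ΣA = 54471.00 mm²
ΣAx̄ = (58800.00)(140.00) + (-4329.00)(138.50) = 7632433.50 mm³
ΣAȳ = (58800.00)(105.00) + (-4329.00)(48.50) = 5964043.50 mm³
x̄ = 7632433.50 / 54471.00 = 140.12 mm
ȳ = 5964043.50 / 54471.00 = 109.49 mm

x̄ = 140.12 mm, ȳ = 109.49 mm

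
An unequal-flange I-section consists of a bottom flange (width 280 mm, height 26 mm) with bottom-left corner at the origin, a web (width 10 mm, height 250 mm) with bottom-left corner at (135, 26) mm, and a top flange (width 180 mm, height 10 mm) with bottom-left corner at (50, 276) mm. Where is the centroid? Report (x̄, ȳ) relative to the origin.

bottom flange: A = 280 × 26 = 7280.00, centroid at (140.00, 13.00).
web: A = 10 × 250 = 2500.00, centroid at (140.00, 151.00).
top flange: A = 180 × 10 = 1800.00, centroid at (140.00, 281.00).
ΣA = 11580.00 mm²
ΣAx̄ = (7280.00)(140.00) + (2500.00)(140.00) + (1800.00)(140.00) = 1621200.00 mm³
ΣAȳ = (7280.00)(13.00) + (2500.00)(151.00) + (1800.00)(281.00) = 977940.00 mm³
x̄ = 1621200.00 / 11580.00 = 140.00 mm
ȳ = 977940.00 / 11580.00 = 84.45 mm

x̄ = 140.00 mm, ȳ = 84.45 mm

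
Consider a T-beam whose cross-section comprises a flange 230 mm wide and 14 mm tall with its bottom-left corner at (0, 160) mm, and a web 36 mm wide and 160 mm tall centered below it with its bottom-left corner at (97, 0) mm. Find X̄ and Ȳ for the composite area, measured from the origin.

web: A = 36 × 160 = 5760.00, centroid at (115.00, 80.00).
flange: A = 230 × 14 = 3220.00, centroid at (115.00, 167.00).
ΣA = 8980.00 mm², ΣAX̄ = 1032700.00 mm³, ΣAȲ = 998540.00 mm³.
X̄ = 1032700.00/8980.00 = 115.00 mm; Ȳ = 998540.00/8980.00 = 111.20 mm.

X̄ = 115.00 mm, Ȳ = 111.20 mm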